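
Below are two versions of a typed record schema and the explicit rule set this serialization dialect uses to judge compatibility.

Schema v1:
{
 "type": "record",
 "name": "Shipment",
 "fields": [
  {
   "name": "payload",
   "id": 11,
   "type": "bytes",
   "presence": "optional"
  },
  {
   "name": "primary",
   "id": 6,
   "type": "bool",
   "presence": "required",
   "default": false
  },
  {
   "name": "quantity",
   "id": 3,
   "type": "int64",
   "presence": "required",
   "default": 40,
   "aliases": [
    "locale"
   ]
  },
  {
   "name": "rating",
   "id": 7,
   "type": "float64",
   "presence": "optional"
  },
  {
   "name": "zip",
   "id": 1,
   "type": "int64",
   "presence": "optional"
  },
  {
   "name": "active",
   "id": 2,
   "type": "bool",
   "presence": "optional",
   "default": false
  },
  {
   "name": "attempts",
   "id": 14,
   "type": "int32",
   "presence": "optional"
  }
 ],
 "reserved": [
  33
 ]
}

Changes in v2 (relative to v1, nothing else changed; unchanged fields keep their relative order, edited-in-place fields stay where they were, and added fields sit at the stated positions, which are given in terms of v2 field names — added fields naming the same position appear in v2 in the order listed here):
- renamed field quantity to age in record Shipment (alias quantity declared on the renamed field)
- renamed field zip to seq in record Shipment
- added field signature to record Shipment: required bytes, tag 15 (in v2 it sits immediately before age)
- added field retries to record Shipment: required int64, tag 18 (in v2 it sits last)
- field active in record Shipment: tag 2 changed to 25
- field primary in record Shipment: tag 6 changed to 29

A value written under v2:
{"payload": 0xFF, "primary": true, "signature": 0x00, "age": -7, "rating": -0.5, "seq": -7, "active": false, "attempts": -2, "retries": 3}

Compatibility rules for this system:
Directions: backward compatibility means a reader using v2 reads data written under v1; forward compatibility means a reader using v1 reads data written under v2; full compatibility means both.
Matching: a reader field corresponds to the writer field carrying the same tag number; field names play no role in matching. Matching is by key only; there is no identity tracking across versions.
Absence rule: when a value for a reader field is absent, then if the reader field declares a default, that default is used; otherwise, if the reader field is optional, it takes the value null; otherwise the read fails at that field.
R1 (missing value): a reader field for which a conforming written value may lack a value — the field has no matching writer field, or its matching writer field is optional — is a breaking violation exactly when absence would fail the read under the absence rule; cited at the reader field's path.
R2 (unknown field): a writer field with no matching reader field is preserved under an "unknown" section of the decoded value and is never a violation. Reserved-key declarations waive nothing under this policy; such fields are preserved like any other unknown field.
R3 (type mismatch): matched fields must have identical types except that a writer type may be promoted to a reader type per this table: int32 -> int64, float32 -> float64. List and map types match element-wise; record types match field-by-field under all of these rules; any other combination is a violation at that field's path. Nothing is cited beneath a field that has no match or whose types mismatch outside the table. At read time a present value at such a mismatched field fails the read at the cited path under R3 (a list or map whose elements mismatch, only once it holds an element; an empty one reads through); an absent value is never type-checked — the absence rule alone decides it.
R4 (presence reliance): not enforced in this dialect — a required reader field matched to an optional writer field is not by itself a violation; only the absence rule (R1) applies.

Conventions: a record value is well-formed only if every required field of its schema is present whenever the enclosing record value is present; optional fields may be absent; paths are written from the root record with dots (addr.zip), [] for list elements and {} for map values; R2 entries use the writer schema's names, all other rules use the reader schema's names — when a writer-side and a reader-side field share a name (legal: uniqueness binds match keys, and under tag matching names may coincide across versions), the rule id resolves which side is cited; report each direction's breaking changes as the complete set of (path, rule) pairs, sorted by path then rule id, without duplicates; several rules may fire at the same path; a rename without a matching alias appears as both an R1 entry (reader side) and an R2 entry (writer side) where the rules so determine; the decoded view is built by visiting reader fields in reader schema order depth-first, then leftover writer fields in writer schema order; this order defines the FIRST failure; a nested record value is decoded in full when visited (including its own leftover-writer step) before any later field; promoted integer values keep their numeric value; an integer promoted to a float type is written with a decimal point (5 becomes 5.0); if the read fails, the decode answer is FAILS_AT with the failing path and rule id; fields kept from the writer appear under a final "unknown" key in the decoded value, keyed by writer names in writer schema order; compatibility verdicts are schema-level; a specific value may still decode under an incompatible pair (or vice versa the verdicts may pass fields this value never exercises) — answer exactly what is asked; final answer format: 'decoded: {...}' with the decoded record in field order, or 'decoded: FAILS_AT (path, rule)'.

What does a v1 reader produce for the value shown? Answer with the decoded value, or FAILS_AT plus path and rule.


decoded: {"payload": 0xFF, "primary": false, "quantity": -7, "rating": -0.5, "zip": -7, "active": false, "attempts": -2, "unknown": {"primary": true, "signature": 0x00, "active": false, "retries": 3}}

each type pair in Shipment: writer, then reader
migrating the Shipment value to v1:
  payload := 0xFF
  primary := false (no value, default fills)
  quantity := -7 (from writer age)
  rating := -0.5
  zip := -7 (from writer seq)
  active := false (no value, default fills)
  attempts := -2
  writer primary: kept under "unknown"
  writer signature: kept under "unknown"
  writer active: kept under "unknown"
  writer retries: kept under "unknown"
  => decoded: {"payload": 0xFF, "primary": false, "quantity": -7, "rating": -0.5, "zip": -7, "active": false, "attempts": -2, "unknown": {"primary": true, "signature": 0x00, "active": false, "retries": 3}}
ruling out the remaining Shipment differences:
  renamed field quantity to age in record Shipment (alias quantity declared on the renamed field) -> fires no rule on Shipment under this dialect and leaves the result unchanged
  renamed field zip to seq in record Shipment -> fires no rule on Shipment under this dialect and leaves the result unchanged


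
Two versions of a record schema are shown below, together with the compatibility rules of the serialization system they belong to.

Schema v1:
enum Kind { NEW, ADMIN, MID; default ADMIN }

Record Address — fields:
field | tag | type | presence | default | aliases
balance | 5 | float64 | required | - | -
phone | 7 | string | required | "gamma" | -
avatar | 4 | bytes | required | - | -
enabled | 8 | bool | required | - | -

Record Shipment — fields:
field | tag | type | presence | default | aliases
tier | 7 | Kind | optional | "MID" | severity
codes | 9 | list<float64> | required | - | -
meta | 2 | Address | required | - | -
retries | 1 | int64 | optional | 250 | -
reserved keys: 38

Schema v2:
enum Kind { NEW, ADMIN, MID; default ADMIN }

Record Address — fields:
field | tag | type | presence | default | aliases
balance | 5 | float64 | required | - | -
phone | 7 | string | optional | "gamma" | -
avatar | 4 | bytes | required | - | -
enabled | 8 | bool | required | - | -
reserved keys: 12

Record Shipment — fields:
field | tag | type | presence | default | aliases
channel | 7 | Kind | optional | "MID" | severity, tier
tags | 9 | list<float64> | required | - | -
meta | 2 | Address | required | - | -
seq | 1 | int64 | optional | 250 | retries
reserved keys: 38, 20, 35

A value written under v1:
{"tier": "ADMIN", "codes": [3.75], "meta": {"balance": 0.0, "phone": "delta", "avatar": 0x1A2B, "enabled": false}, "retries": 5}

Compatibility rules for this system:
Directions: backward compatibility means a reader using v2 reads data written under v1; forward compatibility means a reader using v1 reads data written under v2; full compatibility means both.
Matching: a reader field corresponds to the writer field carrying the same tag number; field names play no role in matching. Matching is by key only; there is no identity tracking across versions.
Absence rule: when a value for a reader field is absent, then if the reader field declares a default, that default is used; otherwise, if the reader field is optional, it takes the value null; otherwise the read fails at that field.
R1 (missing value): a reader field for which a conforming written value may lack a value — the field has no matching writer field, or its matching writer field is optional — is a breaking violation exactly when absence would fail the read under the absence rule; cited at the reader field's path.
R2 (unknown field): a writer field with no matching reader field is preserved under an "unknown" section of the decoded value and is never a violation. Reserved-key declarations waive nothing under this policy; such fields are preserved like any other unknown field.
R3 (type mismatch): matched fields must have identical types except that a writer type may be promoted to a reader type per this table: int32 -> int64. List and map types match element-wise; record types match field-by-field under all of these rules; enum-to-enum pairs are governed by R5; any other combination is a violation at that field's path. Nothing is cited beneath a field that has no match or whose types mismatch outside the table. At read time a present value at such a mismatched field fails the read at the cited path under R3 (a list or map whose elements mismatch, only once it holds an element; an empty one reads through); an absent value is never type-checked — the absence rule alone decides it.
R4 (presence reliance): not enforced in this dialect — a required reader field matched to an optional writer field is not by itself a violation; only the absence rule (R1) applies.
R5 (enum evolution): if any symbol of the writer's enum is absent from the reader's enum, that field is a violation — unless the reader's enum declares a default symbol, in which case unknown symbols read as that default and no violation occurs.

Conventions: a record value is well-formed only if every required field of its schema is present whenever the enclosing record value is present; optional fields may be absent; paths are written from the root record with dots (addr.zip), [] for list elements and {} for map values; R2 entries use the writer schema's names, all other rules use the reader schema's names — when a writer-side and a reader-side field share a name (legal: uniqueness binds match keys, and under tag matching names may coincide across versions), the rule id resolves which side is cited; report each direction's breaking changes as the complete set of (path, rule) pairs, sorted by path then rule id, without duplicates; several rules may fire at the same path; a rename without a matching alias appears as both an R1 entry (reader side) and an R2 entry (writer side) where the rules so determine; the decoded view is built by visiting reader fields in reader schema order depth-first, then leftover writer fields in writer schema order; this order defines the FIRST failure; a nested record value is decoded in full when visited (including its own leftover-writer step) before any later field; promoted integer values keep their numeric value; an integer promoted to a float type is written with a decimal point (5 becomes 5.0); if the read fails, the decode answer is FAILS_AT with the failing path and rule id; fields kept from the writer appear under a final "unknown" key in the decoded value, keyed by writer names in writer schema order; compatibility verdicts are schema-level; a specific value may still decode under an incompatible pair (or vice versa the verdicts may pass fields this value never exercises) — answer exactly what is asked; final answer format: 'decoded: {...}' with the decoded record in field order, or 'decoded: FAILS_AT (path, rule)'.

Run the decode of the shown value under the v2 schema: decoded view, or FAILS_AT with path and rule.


the writer's type comes first in each Shipment pair
migrating the Shipment value to v2:
  channel := "ADMIN" (from writer tier)
  tags := [3.75] (from writer codes)
  meta.balance := 0.0
  meta.phone := "delta"
  meta.avatar := 0x1A2B
  meta.enabled := false
  seq := 5 (from writer retries)
  => decoded: {"channel": "ADMIN", "tags": [3.75], "meta": {"balance": 0.0, "phone": "delta", "avatar": 0x1A2B, "enabled": false}, "seq": 5}
checking off the Shipment differences that do not matter here:
  field phone in record Address: required changed to optional -> fires no rule on Shipment under this dialect and leaves the result unchanged

decoded: {"channel": "ADMIN", "tags": [3.75], "meta": {"balance": 0.0, "phone": "delta", "avatar": 0x1A2B, "enabled": false}, "seq": 5}


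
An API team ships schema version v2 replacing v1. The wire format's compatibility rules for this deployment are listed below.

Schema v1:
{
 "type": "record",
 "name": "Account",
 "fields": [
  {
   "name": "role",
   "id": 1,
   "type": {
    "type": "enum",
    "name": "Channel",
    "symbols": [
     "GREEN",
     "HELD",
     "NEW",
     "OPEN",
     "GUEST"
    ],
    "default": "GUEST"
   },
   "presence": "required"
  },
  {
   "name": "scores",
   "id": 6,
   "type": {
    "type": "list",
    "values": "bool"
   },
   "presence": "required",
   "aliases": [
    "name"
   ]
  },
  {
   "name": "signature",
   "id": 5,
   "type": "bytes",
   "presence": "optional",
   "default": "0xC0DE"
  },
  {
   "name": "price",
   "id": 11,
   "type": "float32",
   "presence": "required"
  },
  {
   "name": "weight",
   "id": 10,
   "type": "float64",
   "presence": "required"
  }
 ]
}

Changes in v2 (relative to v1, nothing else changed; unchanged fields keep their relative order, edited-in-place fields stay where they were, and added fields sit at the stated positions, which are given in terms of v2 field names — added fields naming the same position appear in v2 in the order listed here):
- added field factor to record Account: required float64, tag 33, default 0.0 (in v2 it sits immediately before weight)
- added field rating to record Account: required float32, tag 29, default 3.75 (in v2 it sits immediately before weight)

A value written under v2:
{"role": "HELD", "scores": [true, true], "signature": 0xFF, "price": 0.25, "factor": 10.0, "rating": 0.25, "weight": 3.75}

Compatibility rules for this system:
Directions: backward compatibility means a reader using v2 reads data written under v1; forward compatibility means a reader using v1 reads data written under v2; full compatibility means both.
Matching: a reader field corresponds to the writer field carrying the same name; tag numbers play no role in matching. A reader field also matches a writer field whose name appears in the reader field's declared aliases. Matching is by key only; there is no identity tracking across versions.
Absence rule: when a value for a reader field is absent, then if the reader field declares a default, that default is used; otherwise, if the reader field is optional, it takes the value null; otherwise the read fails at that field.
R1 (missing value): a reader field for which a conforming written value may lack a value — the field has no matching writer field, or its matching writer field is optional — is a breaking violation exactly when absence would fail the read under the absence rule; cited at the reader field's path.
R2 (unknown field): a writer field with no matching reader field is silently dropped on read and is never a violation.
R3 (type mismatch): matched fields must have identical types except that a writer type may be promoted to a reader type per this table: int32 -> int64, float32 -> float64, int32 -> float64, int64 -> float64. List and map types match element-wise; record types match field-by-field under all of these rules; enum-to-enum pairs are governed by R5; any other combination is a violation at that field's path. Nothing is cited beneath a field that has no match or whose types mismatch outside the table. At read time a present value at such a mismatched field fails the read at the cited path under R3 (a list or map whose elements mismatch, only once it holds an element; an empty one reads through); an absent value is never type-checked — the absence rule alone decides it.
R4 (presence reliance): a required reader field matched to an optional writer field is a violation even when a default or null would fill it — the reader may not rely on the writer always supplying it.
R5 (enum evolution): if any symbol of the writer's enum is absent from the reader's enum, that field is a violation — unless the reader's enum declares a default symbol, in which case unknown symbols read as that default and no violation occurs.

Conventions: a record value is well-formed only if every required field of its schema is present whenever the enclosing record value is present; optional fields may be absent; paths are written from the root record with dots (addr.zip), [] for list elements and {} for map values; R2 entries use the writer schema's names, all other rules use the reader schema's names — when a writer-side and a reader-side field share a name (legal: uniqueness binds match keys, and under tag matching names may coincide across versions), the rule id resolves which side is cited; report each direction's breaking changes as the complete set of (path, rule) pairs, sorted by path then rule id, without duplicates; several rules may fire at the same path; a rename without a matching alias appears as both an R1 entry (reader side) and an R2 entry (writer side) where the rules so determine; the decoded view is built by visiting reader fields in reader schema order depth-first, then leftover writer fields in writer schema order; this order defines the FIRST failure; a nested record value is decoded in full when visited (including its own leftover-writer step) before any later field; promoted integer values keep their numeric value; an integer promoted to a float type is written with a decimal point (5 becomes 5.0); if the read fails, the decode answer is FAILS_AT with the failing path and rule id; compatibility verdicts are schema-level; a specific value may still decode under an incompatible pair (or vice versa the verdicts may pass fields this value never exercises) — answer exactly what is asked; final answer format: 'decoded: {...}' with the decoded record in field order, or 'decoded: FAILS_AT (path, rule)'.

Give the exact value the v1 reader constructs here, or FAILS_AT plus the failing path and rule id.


arrows below run writer -> reader for Account
decoding the Account value with the v1 reader:
  role := "HELD"
  scores := [true, true]
  signature := 0xFF
  price := 0.25
  weight := 3.75
  writer factor: unknown -> dropped
  writer rating: unknown -> dropped
  => decoded: {"role": "HELD", "scores": [true, true], "signature": 0xFF, "price": 0.25, "weight": 3.75}
checking off the Account differences that do not matter here:
  added field factor to record Account: required float64, tag 33, default 0.0 (in v2 it sits immediately before weight) -> no rule fires on it and the decoded Account view is identical with or without it
  added field rating to record Account: required float32, tag 29, default 3.75 (in v2 it sits immediately before weight) -> no rule fires on it and the decoded Account view is identical with or without it

decoded: {"role": "HELD", "scores": [true, true], "signature": 0xFF, "price": 0.25, "weight": 3.75}


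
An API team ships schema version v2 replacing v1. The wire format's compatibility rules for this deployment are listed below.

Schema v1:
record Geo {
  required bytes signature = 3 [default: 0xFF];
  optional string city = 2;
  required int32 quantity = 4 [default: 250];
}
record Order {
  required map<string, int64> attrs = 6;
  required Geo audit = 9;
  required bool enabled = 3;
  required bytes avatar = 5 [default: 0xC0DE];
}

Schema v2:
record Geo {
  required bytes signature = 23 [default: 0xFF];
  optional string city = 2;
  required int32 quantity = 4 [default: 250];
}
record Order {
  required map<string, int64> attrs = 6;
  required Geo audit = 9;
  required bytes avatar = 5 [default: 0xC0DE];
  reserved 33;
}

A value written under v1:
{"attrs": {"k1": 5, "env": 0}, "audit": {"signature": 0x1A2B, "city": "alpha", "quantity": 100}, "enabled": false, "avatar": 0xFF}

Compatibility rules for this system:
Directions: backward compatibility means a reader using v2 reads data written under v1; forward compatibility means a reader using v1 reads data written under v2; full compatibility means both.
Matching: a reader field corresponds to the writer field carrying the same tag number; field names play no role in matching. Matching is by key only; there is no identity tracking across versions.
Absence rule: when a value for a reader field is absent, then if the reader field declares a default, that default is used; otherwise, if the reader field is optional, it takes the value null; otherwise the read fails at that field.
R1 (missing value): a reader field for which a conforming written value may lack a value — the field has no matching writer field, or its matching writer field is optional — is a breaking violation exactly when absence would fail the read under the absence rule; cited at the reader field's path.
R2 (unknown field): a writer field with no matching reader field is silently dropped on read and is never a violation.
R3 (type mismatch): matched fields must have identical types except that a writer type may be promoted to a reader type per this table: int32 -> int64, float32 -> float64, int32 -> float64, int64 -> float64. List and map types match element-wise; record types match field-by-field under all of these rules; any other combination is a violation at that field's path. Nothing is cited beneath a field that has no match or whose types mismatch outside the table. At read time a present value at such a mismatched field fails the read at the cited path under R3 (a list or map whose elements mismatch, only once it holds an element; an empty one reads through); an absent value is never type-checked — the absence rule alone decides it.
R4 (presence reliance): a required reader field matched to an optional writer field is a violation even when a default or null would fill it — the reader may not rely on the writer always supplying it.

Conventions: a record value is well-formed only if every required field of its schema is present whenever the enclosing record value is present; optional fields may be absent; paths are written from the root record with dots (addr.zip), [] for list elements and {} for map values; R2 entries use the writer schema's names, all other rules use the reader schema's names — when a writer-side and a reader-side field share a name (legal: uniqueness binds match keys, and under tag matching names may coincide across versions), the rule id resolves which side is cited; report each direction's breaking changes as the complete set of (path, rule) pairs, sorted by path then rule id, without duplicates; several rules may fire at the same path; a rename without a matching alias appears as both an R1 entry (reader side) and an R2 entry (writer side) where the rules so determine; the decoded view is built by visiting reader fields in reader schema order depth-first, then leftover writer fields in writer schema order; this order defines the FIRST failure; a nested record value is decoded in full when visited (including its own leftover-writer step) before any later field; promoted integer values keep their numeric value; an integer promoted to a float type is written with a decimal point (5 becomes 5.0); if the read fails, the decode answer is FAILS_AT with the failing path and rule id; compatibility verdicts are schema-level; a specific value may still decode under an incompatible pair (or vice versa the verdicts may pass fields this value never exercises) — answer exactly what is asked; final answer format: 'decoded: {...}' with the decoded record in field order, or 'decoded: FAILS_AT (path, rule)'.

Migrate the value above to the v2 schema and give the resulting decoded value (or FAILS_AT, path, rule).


each type pair in Order: writer, then reader
decoding the Order value with the v2 reader:
  attrs := {"k1": 5, "env": 0}
  audit.signature := 0xFF (no value, default fills)
  audit.city := "alpha"
  audit.quantity := 100
  writer audit.signature: unmatched, discarded
  avatar := 0xFF
  writer enabled: unmatched, discarded
  => decoded: {"attrs": {"k1": 5, "env": 0}, "audit": {"signature": 0xFF, "city": "alpha", "quantity": 100}, "avatar": 0xFF}

decoded: {"attrs": {"k1": 5, "env": 0}, "audit": {"signature": 0xFF, "city": "alpha", "quantity": 100}, "avatar": 0xFF}


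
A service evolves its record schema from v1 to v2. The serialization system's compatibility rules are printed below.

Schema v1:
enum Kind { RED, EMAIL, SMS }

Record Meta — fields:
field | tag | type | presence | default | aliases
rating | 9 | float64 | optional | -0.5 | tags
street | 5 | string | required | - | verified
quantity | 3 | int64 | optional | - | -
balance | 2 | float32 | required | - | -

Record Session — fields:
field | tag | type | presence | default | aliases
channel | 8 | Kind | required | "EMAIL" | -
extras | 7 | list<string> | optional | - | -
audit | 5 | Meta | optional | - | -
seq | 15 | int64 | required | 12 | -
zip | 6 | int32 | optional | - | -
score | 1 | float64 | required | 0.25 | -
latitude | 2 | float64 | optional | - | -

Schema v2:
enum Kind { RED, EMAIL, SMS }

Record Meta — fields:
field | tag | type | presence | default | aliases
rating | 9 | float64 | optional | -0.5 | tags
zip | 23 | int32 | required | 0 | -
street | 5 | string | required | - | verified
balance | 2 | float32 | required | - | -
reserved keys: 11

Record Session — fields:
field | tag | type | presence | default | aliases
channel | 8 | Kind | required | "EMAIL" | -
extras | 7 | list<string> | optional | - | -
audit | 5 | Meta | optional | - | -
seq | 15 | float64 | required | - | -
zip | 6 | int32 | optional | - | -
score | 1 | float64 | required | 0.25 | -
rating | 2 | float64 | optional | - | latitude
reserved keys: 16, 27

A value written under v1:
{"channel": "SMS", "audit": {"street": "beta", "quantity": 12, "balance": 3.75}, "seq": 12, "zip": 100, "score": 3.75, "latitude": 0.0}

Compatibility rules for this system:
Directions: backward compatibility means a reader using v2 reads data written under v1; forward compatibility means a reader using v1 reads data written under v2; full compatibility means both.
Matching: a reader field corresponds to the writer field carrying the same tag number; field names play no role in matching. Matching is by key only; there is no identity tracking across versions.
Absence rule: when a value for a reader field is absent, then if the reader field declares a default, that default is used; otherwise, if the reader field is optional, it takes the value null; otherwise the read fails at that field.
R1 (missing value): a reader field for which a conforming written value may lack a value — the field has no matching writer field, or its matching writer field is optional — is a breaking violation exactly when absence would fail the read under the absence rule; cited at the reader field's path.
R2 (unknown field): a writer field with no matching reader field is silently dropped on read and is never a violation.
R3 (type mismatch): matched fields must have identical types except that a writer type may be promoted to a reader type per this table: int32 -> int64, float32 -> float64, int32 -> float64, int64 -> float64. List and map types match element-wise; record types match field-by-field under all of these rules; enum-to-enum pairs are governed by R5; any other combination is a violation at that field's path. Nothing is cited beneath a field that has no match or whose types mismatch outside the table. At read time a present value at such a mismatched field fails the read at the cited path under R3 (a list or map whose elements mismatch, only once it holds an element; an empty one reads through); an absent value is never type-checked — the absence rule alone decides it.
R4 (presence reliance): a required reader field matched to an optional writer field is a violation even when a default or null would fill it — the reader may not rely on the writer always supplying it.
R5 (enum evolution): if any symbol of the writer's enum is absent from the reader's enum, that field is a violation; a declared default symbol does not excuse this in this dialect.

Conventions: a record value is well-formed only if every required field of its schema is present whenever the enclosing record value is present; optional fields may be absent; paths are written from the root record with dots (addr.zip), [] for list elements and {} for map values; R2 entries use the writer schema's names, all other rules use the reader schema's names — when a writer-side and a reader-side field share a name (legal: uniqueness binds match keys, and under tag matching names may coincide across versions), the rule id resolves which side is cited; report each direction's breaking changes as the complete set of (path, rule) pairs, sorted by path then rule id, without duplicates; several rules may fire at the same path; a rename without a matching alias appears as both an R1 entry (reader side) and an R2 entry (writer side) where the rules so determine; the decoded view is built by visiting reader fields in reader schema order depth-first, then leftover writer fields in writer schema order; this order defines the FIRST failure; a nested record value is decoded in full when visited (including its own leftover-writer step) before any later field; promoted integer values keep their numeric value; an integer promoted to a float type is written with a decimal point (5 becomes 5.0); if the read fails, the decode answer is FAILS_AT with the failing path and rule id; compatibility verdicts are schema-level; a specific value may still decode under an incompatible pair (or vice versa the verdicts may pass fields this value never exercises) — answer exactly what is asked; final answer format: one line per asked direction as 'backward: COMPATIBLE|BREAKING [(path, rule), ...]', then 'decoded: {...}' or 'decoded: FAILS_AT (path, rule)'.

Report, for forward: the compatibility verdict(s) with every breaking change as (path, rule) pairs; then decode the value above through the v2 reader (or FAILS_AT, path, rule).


in Session below, arrows point writer -> reader
forward pass over Session, reader schema v1, writer schema v2:
  channel: paired with writer channel (Kind -> Kind; writer required)
  extras: paired with writer extras (list<string> -> list<string>; writer optional)
  audit: paired with writer audit (Meta -> Meta; writer optional)
  seq: paired with writer seq (float64 -> int64; writer required)
  zip: paired with writer zip (int32 -> int32; writer optional)
  score: paired with writer score (float64 -> float64; writer required)
  latitude: paired with writer rating (float64 -> float64; writer optional)
  audit.rating: paired with writer audit.rating (float64 -> float64; writer optional)
  audit.street: paired with writer audit.street (string -> string; writer required)
  audit.quantity: no writer match
  audit.balance: paired with writer audit.balance (float32 -> float32; writer required)
  audit.zip (writer side), unknown to reader
  R3 fires at seq
  forward on Session therefore BREAKING (1)
decoding the Session value with the v2 reader:
  channel := "SMS"
  extras := null (missing; optional => null)
  audit.rating := -0.5 (missing; default applied)
  audit.zip := 0 (missing; default applied)
  audit.street := "beta"
  audit.balance := 3.75
  writer audit.quantity: no reader field; dropped
  seq := 12.0 (int64 -> float64)
  zip := 100
  score := 3.75
  rating := 0.0 (from writer latitude)
  => decoded: {"channel": "SMS", "extras": null, "audit": {"rating": -0.5, "zip": 0, "street": "beta", "balance": 3.75}, "seq": 12.0, "zip": 100, "score": 3.75, "rating": 0.0}

forward: BREAKING [(seq, R3)]; decoded: {"channel": "SMS", "extras": null, "audit": {"rating": -0.5, "zip": 0, "street": "beta", "balance": 3.75}, "seq": 12.0, "zip": 100, "score": 3.75, "rating": 0.0}


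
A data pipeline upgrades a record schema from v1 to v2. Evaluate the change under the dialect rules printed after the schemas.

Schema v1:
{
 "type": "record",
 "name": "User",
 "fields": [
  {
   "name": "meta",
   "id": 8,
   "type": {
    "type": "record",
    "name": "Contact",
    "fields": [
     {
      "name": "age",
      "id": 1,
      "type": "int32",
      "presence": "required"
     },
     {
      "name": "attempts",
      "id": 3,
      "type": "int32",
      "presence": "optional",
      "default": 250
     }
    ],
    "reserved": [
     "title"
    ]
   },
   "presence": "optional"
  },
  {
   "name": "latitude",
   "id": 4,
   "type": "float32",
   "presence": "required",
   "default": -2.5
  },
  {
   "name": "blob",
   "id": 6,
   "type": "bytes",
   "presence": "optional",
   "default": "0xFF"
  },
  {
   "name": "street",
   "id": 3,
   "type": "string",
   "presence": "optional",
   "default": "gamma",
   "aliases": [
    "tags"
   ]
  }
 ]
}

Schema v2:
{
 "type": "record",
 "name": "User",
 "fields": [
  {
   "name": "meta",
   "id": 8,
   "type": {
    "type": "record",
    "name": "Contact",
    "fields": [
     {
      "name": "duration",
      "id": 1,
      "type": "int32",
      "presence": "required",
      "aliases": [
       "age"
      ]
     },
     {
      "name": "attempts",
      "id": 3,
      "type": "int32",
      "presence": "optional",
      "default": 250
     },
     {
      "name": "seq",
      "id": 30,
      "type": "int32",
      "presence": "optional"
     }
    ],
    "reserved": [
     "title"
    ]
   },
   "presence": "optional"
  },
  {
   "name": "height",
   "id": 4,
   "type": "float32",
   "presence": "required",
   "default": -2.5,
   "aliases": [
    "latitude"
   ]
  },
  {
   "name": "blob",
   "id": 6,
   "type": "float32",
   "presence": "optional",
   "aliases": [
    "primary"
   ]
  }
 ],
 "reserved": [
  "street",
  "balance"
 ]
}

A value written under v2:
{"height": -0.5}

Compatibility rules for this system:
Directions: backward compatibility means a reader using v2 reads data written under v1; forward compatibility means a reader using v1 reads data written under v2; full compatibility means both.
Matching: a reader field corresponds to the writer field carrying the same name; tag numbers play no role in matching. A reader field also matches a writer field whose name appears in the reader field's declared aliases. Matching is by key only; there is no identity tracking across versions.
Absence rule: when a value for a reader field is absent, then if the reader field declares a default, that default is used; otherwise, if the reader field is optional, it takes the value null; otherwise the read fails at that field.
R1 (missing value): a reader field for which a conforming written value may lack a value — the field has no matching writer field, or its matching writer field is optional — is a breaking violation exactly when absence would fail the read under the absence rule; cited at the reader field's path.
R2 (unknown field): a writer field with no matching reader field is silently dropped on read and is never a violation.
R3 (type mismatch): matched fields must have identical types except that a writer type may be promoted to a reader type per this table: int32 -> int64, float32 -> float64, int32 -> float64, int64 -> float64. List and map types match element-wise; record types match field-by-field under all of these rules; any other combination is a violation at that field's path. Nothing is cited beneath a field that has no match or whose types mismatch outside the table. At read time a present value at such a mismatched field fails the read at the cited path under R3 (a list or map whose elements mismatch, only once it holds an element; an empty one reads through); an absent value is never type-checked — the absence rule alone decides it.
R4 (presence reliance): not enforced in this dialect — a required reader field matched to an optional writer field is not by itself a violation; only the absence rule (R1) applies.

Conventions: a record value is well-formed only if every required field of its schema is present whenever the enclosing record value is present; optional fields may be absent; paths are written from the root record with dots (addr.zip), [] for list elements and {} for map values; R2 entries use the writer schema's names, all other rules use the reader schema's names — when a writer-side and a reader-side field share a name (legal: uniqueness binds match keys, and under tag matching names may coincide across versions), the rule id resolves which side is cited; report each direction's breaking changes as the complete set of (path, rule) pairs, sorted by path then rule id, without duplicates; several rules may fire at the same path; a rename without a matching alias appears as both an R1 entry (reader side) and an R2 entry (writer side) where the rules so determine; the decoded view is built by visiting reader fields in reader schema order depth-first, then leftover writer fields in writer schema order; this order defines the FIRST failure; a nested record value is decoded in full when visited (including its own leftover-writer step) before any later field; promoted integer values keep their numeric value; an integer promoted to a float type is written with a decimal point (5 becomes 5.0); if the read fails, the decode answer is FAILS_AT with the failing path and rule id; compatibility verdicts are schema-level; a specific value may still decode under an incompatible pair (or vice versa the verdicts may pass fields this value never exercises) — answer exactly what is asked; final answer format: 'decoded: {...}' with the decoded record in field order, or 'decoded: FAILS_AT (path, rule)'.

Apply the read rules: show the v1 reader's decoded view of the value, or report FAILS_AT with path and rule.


decoded: {"meta": null, "latitude": -2.5, "blob": 0xFF, "street": "gamma"}

the writer's type comes first in each User pair
decoding the User value with the v1 reader:
  meta := null (absent, optional -> null)
  latitude := -2.5 (absent -> default)
  blob := 0xFF (absent -> default)
  street := "gamma" (absent -> default)
  writer height: unknown -> dropped
  => decoded: {"meta": null, "latitude": -2.5, "blob": 0xFF, "street": "gamma"}
the rest of the User diff is inert for this question:
  renamed field age to duration in record Contact (alias age declared on the renamed field) -> affects the rule determinations only; this particular User value decodes identically
  field blob in record User: type bytes changed to float32 (its default is dropped) -> affects the rule determinations only; this particular User value decodes identically
  removed field street from record User (its key "street" joins the reserved list) -> no rule fires on it and the decoded User view is identical with or without it
  added field seq to record Contact: optional int32, tag 30 (in v2 it sits last) -> no rule fires on it and the decoded User view is identical with or without it


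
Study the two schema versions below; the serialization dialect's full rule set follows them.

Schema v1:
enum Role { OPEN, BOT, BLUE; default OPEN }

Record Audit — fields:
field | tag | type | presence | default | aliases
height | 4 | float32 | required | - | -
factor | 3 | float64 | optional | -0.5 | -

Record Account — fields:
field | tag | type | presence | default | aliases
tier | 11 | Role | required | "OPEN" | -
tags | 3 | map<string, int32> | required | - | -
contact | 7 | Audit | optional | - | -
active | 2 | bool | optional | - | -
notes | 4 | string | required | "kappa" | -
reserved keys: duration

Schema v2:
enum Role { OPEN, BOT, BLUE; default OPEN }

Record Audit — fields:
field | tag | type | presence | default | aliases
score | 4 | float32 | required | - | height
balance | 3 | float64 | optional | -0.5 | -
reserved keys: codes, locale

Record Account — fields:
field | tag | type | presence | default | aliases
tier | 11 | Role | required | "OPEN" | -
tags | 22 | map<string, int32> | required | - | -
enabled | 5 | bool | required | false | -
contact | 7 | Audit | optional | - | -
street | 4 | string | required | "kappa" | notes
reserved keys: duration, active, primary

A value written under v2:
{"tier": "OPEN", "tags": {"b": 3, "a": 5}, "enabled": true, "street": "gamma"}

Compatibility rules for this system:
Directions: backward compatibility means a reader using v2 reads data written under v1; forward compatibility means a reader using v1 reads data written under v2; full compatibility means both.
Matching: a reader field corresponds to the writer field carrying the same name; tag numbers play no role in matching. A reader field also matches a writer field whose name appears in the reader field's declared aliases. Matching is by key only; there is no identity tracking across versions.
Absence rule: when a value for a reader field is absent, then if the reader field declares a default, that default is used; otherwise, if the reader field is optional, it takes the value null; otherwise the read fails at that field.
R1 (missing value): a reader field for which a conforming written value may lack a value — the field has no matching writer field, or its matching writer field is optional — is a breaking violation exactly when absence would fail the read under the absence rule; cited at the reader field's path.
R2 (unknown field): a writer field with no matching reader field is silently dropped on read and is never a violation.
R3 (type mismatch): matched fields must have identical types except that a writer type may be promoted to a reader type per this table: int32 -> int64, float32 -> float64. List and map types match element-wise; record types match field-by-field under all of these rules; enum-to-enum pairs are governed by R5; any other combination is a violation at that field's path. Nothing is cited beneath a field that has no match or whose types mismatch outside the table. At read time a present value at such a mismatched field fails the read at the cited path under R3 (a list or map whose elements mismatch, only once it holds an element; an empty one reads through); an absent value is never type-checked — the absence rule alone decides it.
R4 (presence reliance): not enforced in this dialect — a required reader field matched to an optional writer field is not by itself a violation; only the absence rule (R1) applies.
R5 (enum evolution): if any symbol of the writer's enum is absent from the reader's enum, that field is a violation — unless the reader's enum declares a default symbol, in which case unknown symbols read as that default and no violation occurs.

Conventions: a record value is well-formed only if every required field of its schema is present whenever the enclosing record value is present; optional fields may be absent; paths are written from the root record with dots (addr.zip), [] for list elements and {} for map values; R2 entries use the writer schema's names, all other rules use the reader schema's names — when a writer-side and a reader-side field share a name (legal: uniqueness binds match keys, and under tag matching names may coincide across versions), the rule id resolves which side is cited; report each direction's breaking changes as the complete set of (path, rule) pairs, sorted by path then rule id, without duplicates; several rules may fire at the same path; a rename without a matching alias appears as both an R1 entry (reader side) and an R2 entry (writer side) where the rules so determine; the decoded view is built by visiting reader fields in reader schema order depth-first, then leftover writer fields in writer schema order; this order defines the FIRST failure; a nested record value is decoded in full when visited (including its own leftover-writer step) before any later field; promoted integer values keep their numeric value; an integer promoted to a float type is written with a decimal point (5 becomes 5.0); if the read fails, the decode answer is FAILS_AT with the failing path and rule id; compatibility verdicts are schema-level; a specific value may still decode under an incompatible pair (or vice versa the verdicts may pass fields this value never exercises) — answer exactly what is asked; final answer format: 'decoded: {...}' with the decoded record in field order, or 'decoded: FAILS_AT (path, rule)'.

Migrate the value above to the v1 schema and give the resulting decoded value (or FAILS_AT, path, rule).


the writer's type comes first in each Account pair
decoding the Account value with the v1 reader:
  tier := "OPEN"
  tags := {"b": 3, "a": 5}
  contact := null (absent, optional -> null)
  active := null (absent, optional -> null)
  notes := "kappa" (absent -> default)
  writer enabled: unknown -> dropped
  writer street: unknown -> dropped
  => decoded: {"tier": "OPEN", "tags": {"b": 3, "a": 5}, "contact": null, "active": null, "notes": "kappa"}
remaining Account differences; none change what is asked:
  added field enabled to record Account: required bool, tag 5, default false (in v2 it sits immediately before contact) -> inert under this dialect — no rule fires on Account and the result does not move
  renamed field factor to balance in record Audit -> inert under this dialect — no rule fires on Account and the result does not move
  renamed field height to score in record Audit (alias height declared on the renamed field) -> matters for Account compatibility verdicts, not for this value's decode
  removed field active from record Account (its key "active" joins the reserved list) -> inert under this dialect — no rule fires on Account and the result does not move
  field tags in record Account: tag 3 changed to 22 -> inert under this dialect — no rule fires on Account and the result does not move

decoded: {"tier": "OPEN", "tags": {"b": 3, "a": 5}, "contact": null, "active": null, "notes": "kappa"}
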